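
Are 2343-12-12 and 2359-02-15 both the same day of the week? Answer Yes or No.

From Dec 12, 2343 to Feb 15, 2359 is 5544 days.
5544 mod 7 = 0, so they are the same weekday.
(Dec 12, 2343 is a Sunday; Feb 15, 2359 is a Sunday.)

Yes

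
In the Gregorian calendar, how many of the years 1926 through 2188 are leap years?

Multiples of 4 in [1926,2188]: 66.
Of those, multiples of 100: 2 (not leap unless ÷400).
Multiples of 400: 1.
Leap years = 66 − 2 + 1 = 65.

65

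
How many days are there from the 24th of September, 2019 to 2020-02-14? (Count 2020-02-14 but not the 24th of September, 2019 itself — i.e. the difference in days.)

Sep 24, 2019 → Oct 24, 2019: 30 days (September has 30).
Oct 24, 2019 → Nov 24, 2019: 31 days (October has 31).
Nov 24, 2019 → Dec 24, 2019: 30 days (November has 30).
Dec 24, 2019 → Jan 24, 2020: 31 days (December has 31).
Jan 24, 2020 → Feb 14, 2020: 21 days.
Total: 143 days.

143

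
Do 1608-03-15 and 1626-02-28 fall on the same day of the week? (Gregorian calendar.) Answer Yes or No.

Yes

From Mar 15, 1608 to Feb 28, 1626 is 6559 days.
6559 mod 7 = 0, so they are the same weekday.
(Mar 15, 1608 is a Saturday; Feb 28, 1626 is a Saturday.)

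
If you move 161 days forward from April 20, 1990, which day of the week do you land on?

First find the weekday of Apr 20, 1990. Doomsday rule: the anchor day for the 1900s is Wednesday. For year 90: 90÷12 = 7 r 6, and 6÷4 = 1, so 7+6+1 = 14.
Wednesday + 14 ≡ Wednesday — that's 1990's doomsday.
In April the doomsday date is Apr 4.
Apr 20 is 16 days after Apr 4; 16 mod 7 = 2, so Wednesday + 2 = Friday.
161 mod 7 = 0, so 161 days after a Friday is Friday + 0 = Friday.

Friday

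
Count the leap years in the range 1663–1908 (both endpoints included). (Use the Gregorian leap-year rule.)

Multiples of 4 in [1663,1908]: 62.
Of those, multiples of 100: 3 (not leap unless ÷400).
Multiples of 400: 0.
Leap years = 62 − 3 + 0 = 59.

59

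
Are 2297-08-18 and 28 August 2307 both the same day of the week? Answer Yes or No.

From Aug 18, 2297 to Aug 28, 2307 is 3661 days.
3661 mod 7 = 0, so they are the same weekday.
(Aug 18, 2297 is a Wednesday; Aug 28, 2307 is a Wednesday.)

Yes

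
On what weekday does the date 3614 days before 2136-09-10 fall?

First find the weekday of Sep 10, 2136. Doomsday rule: the anchor day for the 2100s is Sunday. For year 36: 36÷12 = 3 r 0, and 0÷4 = 0, so 3+0+0 = 3.
Sunday + 3 ≡ Wednesday — that's 2136's doomsday.
In September the doomsday date is Sep 5.
Sep 10 is 5 days after Sep 5; 5 mod 7 = 5, so Wednesday + 5 = Monday.
3614 mod 7 = 2, so 3614 days before a Monday is Monday − 2 = Saturday.

Saturday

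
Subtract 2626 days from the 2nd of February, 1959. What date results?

November 25, 1951

−365 (one year) → Feb 2, 1958 (2261 left).
−365 (one year) → Feb 2, 1957 (1896 left).
−366 (one year; includes Feb 29, 1956) → Feb 2, 1956 (1530 left).
−365 (one year) → Feb 2, 1955 (1165 left).
−365 (one year) → Feb 2, 1954 (800 left).
−365 (one year) → Feb 2, 1953 (435 left).
−366 (one year; includes Feb 29, 1952) → Feb 2, 1952 (69 left).
−2 → Jan 31, 1952 (end of Jan, 31 days; 67 left).
−31 → Dec 31, 1951 (end of Dec, 31 days; 36 left).
−31 → Nov 30, 1951 (end of Nov, 30 days; 5 left).
−5 → Nov 25, 1951.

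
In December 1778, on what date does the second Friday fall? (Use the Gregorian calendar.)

December 1, 1778 is a Tuesday.
The first Friday is therefore December 4 (3 days later).
The second Friday is 4 + 1×7 = December 11.

December 11, 1778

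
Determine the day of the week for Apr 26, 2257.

Doomsday rule: the anchor day for the 2200s is Friday. For year 57: 57÷12 = 4 r 9, and 9÷4 = 2, so 4+9+2 = 15.
Friday + 15 ≡ Saturday — that's 2257's doomsday.
In April the doomsday date is Apr 4.
Apr 26 is 22 days after Apr 4; 22 mod 7 = 1, so Saturday + 1 = Sunday.

Sunday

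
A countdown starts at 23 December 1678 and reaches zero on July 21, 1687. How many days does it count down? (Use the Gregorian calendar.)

Dec 23, 1678 → Dec 23, 1679: 365 days.
Dec 23, 1679 → Dec 23, 1680: 366 days (Feb 29, 1680 is in that span).
Dec 23, 1680 → Dec 23, 1681: 365 days.
Dec 23, 1681 → Dec 23, 1682: 365 days.
Dec 23, 1682 → Dec 23, 1683: 365 days.
Dec 23, 1683 → Dec 23, 1684: 366 days (Feb 29, 1684 is in that span).
Dec 23, 1684 → Dec 23, 1685: 365 days.
Dec 23, 1685 → Dec 23, 1686: 365 days.
Dec 23, 1686 → Jan 23, 1687: 31 days (December has 31).
Jan 23, 1687 → Feb 23, 1687: 31 days (January has 31).
Feb 23, 1687 → Mar 23, 1687: 28 days (February has 28).
Mar 23, 1687 → Apr 23, 1687: 31 days (March has 31).
Apr 23, 1687 → May 23, 1687: 30 days (April has 30).
May 23, 1687 → Jun 23, 1687: 31 days (May has 31).
Jun 23, 1687 → Jul 21, 1687: 28 days.
Total: 3132 days.

3132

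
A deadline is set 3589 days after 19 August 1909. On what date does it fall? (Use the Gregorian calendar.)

June 17, 1919

+365 (one year) → Aug 19, 1910 (3224 left).
+365 (one year) → Aug 19, 1911 (2859 left).
+366 (one year; includes Feb 29, 1912) → Aug 19, 1912 (2493 left).
+365 (one year) → Aug 19, 1913 (2128 left).
+365 (one year) → Aug 19, 1914 (1763 left).
+365 (one year) → Aug 19, 1915 (1398 left).
+366 (one year; includes Feb 29, 1916) → Aug 19, 1916 (1032 left).
+365 (one year) → Aug 19, 1917 (667 left).
+365 (one year) → Aug 19, 1918 (302 left).
Aug has 31 days: +13 → Sep 1, 1918 (289 left).
Sep has 30 days: +30 → Oct 1, 1918 (259 left).
Oct has 31 days: +31 → Nov 1, 1918 (228 left).
Nov has 30 days: +30 → Dec 1, 1918 (198 left).
Dec has 31 days: +31 → Jan 1, 1919 (167 left).
Jan has 31 days: +31 → Feb 1, 1919 (136 left).
Feb has 28 days: +28 → Mar 1, 1919 (108 left).
Mar has 31 days: +31 → Apr 1, 1919 (77 left).
Apr has 30 days: +30 → May 1, 1919 (47 left).
May has 31 days: +31 → Jun 1, 1919 (16 left).
+16 → Jun 17, 1919.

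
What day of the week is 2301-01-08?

Doomsday rule: the anchor day for the 2300s is Wednesday. For year 01: 1÷12 = 0 r 1, and 1÷4 = 0, so 0+1+0 = 1.
Wednesday + 1 ≡ Thursday — that's 2301's doomsday.
In January the doomsday date is Jan 3 (2301 is not a leap year).
Jan 8 is 5 days after Jan 3; 5 mod 7 = 5, so Thursday + 5 = Tuesday.

Tuesday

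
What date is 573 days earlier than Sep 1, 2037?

February 6, 2036

−365 (one year) → Sep 1, 2036 (208 left).
−1 → Aug 31, 2036 (end of Aug, 31 days; 207 left).
−31 → Jul 31, 2036 (end of Jul, 31 days; 176 left).
−31 → Jun 30, 2036 (end of Jun, 30 days; 145 left).
−30 → May 31, 2036 (end of May, 31 days; 115 left).
−31 → Apr 30, 2036 (end of Apr, 30 days; 84 left).
−30 → Mar 31, 2036 (end of Mar, 31 days; 54 left).
−31 → Feb 29, 2036 (end of Feb, 29 days; 23 left).
−23 → Feb 6, 2036.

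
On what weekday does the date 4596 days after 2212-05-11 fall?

First find the weekday of May 11, 2212. Doomsday rule: the anchor day for the 2200s is Friday. For year 12: 12÷12 = 1 r 0, and 0÷4 = 0, so 1+0+0 = 1.
Friday + 1 ≡ Saturday — that's 2212's doomsday.
In May the doomsday date is May 9.
May 11 is 2 days after May 9; 2 mod 7 = 2, so Saturday + 2 = Monday.
4596 mod 7 = 4, so 4596 days after a Monday is Monday + 4 = Friday.

Friday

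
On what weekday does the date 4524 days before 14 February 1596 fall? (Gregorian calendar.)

Feb 14, 1596 is a Wednesday.
4524 mod 7 = 2, so 4524 days before a Wednesday is Wednesday − 2 = Monday.

Monday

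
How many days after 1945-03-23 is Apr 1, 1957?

4392

Mar 23, 1945 → Mar 23, 1946: 365 days.
Mar 23, 1946 → Mar 23, 1947: 365 days.
Mar 23, 1947 → Mar 23, 1948: 366 days (Feb 29, 1948 is in that span).
Mar 23, 1948 → Mar 23, 1949: 365 days.
Mar 23, 1949 → Mar 23, 1950: 365 days.
Mar 23, 1950 → Mar 23, 1951: 365 days.
Mar 23, 1951 → Mar 23, 1952: 366 days (Feb 29, 1952 is in that span).
Mar 23, 1952 → Mar 23, 1953: 365 days.
Mar 23, 1953 → Mar 23, 1954: 365 days.
Mar 23, 1954 → Mar 23, 1955: 365 days.
Mar 23, 1955 → Mar 23, 1956: 366 days (Feb 29, 1956 is in that span).
Mar 23, 1956 → Apr 23, 1956: 31 days (March has 31).
Apr 23, 1956 → May 23, 1956: 30 days (April has 30).
May 23, 1956 → Jun 23, 1956: 31 days (May has 31).
Jun 23, 1956 → Jul 23, 1956: 30 days (June has 30).
Jul 23, 1956 → Aug 23, 1956: 31 days (July has 31).
Aug 23, 1956 → Sep 23, 1956: 31 days (August has 31).
Sep 23, 1956 → Oct 23, 1956: 30 days (September has 30).
Oct 23, 1956 → Nov 23, 1956: 31 days (October has 31).
Nov 23, 1956 → Dec 23, 1956: 30 days (November has 30).
Dec 23, 1956 → Jan 23, 1957: 31 days (December has 31).
Jan 23, 1957 → Feb 23, 1957: 31 days (January has 31).
Feb 23, 1957 → Mar 23, 1957: 28 days (February has 28).
Mar 23, 1957 → Apr 1, 1957: 9 days.
Total: 4392 days.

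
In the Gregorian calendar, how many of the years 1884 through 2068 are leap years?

Multiples of 4 in [1884,2068]: 47.
Of those, multiples of 100: 2 (not leap unless ÷400).
Multiples of 400: 1.
Leap years = 47 − 2 + 1 = 46.

46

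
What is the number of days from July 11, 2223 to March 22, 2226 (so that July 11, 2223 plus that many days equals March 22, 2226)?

Jul 11, 2223 → Jul 11, 2224: 366 days (Feb 29, 2224 is in that span).
Jul 11, 2224 → Jul 11, 2225: 365 days.
Jul 11, 2225 → Aug 11, 2225: 31 days (July has 31).
Aug 11, 2225 → Sep 11, 2225: 31 days (August has 31).
Sep 11, 2225 → Oct 11, 2225: 30 days (September has 30).
Oct 11, 2225 → Nov 11, 2225: 31 days (October has 31).
Nov 11, 2225 → Dec 11, 2225: 30 days (November has 30).
Dec 11, 2225 → Jan 11, 2226: 31 days (December has 31).
Jan 11, 2226 → Feb 11, 2226: 31 days (January has 31).
Feb 11, 2226 → Mar 11, 2226: 28 days (February has 28).
Mar 11, 2226 → Mar 22, 2226: 11 days.
Total: 985 days.

985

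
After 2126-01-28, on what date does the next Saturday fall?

Jan 28, 2126 is a Monday.
From Monday to the next Saturday is 5 days.
Jan 28, 2126 + 5 = Feb 2, 2126.

February 2, 2126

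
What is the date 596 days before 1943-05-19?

−365 (one year) → May 19, 1942 (231 left).
−19 → Apr 30, 1942 (end of Apr, 30 days; 212 left).
−30 → Mar 31, 1942 (end of Mar, 31 days; 182 left).
−31 → Feb 28, 1942 (end of Feb, 28 days; 151 left).
−28 → Jan 31, 1942 (end of Jan, 31 days; 123 left).
−31 → Dec 31, 1941 (end of Dec, 31 days; 92 left).
−31 → Nov 30, 1941 (end of Nov, 30 days; 61 left).
−30 → Oct 31, 1941 (end of Oct, 31 days; 31 left).
−31 → Sep 30, 1941 (end of Sep, 30 days; 0 left).

September 30, 1941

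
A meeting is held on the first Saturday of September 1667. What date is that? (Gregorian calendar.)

September 3, 1667

September 1, 1667 is a Thursday.
The first Saturday is therefore September 3 (2 days later).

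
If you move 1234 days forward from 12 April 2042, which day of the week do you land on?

Monday

First find the weekday of Apr 12, 2042. Doomsday rule: the anchor day for the 2000s is Tuesday. For year 42: 42÷12 = 3 r 6, and 6÷4 = 1, so 3+6+1 = 10.
Tuesday + 10 ≡ Friday — that's 2042's doomsday.
In April the doomsday date is Apr 4.
Apr 12 is 8 days after Apr 4; 8 mod 7 = 1, so Friday + 1 = Saturday.
1234 mod 7 = 2, so 1234 days after a Saturday is Saturday + 2 = Monday.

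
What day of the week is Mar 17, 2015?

Tuesday

Doomsday rule: the anchor day for the 2000s is Tuesday. For year 15: 15÷12 = 1 r 3, and 3÷4 = 0, so 1+3+0 = 4.
Tuesday + 4 ≡ Saturday — that's 2015's doomsday.
In March the doomsday date is Mar 14.
Mar 17 is 3 days after Mar 14; 3 mod 7 = 3, so Saturday + 3 = Tuesday.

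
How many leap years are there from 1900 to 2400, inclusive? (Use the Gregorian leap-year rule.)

Multiples of 4 in [1900,2400]: 126.
Of those, multiples of 100: 6 (not leap unless ÷400).
Multiples of 400: 2.
Leap years = 126 − 6 + 2 = 122.

122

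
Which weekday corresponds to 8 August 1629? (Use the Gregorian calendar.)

Wednesday

Doomsday rule: the anchor day for the 1600s is Tuesday. For year 29: 29÷12 = 2 r 5, and 5÷4 = 1, so 2+5+1 = 8.
Tuesday + 8 ≡ Wednesday — that's 1629's doomsday.
In August the doomsday date is Aug 8.
Aug 8 is the doomsday itself: Wednesday.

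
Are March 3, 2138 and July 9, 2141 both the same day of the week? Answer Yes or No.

No

From Mar 3, 2138 to Jul 9, 2141 is 1224 days.
1224 mod 7 = 6, so they are different weekdays.
(Mar 3, 2138 is a Monday; Jul 9, 2141 is a Sunday.)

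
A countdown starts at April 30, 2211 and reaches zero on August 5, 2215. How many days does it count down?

Apr 30, 2211 → Apr 30, 2212: 366 days (Feb 29, 2212 is in that span).
Apr 30, 2212 → Apr 30, 2213: 365 days.
Apr 30, 2213 → Apr 30, 2214: 365 days.
Apr 30, 2214 → Apr 30, 2215: 365 days.
Apr 30, 2215 → May 30, 2215: 30 days (April has 30).
May 30, 2215 → Jun 30, 2215: 31 days (May has 31).
Jun 30, 2215 → Jul 30, 2215: 30 days (June has 30).
Jul 30, 2215 → Aug 5, 2215: 6 days.
Total: 1558 days.

1558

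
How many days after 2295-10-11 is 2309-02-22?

Oct 11, 2295 → Oct 11, 2296: 366 days (Feb 29, 2296 is in that span).
Oct 11, 2296 → Oct 11, 2297: 365 days.
Oct 11, 2297 → Oct 11, 2298: 365 days.
Oct 11, 2298 → Oct 11, 2299: 365 days.
Oct 11, 2299 → Oct 11, 2300: 365 days.
Oct 11, 2300 → Oct 11, 2301: 365 days.
Oct 11, 2301 → Oct 11, 2302: 365 days.
Oct 11, 2302 → Oct 11, 2303: 365 days.
Oct 11, 2303 → Oct 11, 2304: 366 days (Feb 29, 2304 is in that span).
Oct 11, 2304 → Oct 11, 2305: 365 days.
Oct 11, 2305 → Oct 11, 2306: 365 days.
Oct 11, 2306 → Oct 11, 2307: 365 days.
Oct 11, 2307 → Oct 11, 2308: 366 days (Feb 29, 2308 is in that span).
Oct 11, 2308 → Nov 11, 2308: 31 days (October has 31).
Nov 11, 2308 → Dec 11, 2308: 30 days (November has 30).
Dec 11, 2308 → Jan 11, 2309: 31 days (December has 31).
Jan 11, 2309 → Feb 11, 2309: 31 days (January has 31).
Feb 11, 2309 → Feb 22, 2309: 11 days.
Total: 4882 days.

4882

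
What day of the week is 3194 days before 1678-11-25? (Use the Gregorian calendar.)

Wednesday

First find the weekday of Nov 25, 1678. Doomsday rule: the anchor day for the 1600s is Tuesday. For year 78: 78÷12 = 6 r 6, and 6÷4 = 1, so 6+6+1 = 13.
Tuesday + 13 ≡ Monday — that's 1678's doomsday.
In November the doomsday date is Nov 7.
Nov 25 is 18 days after Nov 7; 18 mod 7 = 4, so Monday + 4 = Friday.
3194 mod 7 = 2, so 3194 days before a Friday is Friday − 2 = Wednesday.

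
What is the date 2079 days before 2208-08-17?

December 8, 2202

−366 (one year; includes Feb 29, 2208) → Aug 17, 2207 (1713 left).
−365 (one year) → Aug 17, 2206 (1348 left).
−365 (one year) → Aug 17, 2205 (983 left).
−365 (one year) → Aug 17, 2204 (618 left).
−366 (one year; includes Feb 29, 2204) → Aug 17, 2203 (252 left).
−17 → Jul 31, 2203 (end of Jul, 31 days; 235 left).
−31 → Jun 30, 2203 (end of Jun, 30 days; 204 left).
−30 → May 31, 2203 (end of May, 31 days; 174 left).
−31 → Apr 30, 2203 (end of Apr, 30 days; 143 left).
−30 → Mar 31, 2203 (end of Mar, 31 days; 113 left).
−31 → Feb 28, 2203 (end of Feb, 28 days; 82 left).
−28 → Jan 31, 2203 (end of Jan, 31 days; 54 left).
−31 → Dec 31, 2202 (end of Dec, 31 days; 23 left).
−23 → Dec 8, 2202.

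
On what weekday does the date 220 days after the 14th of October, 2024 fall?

Thursday

First find the weekday of Oct 14, 2024. Doomsday rule: the anchor day for the 2000s is Tuesday. For year 24: 24÷12 = 2 r 0, and 0÷4 = 0, so 2+0+0 = 2.
Tuesday + 2 ≡ Thursday — that's 2024's doomsday.
In October the doomsday date is Oct 10.
Oct 14 is 4 days after Oct 10; 4 mod 7 = 4, so Thursday + 4 = Monday.
220 mod 7 = 3, so 220 days after a Monday is Monday + 3 = Thursday.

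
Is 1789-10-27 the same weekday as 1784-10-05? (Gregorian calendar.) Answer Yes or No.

Yes

From Oct 5, 1784 to Oct 27, 1789 is 1848 days.
1848 mod 7 = 0, so they are the same weekday.
(Oct 5, 1784 is a Tuesday; Oct 27, 1789 is a Tuesday.)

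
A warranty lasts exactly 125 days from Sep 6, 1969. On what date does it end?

Sep has 30 days: +25 → Oct 1, 1969 (100 left).
Oct has 31 days: +31 → Nov 1, 1969 (69 left).
Nov has 30 days: +30 → Dec 1, 1969 (39 left).
Dec has 31 days: +31 → Jan 1, 1970 (8 left).
+8 → Jan 9, 1970.

January 9, 1970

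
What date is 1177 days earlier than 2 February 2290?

November 13, 2286

−365 (one year) → Feb 2, 2289 (812 left).
−366 (one year; includes Feb 29, 2288) → Feb 2, 2288 (446 left).
−365 (one year) → Feb 2, 2287 (81 left).
−2 → Jan 31, 2287 (end of Jan, 31 days; 79 left).
−31 → Dec 31, 2286 (end of Dec, 31 days; 48 left).
−31 → Nov 30, 2286 (end of Nov, 30 days; 17 left).
−17 → Nov 13, 2286.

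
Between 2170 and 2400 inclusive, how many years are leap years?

Multiples of 4 in [2170,2400]: 58.
Of those, multiples of 100: 3 (not leap unless ÷400).
Multiples of 400: 1.
Leap years = 58 − 3 + 1 = 56.

56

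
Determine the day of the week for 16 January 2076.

Thursday

January 1, 2076 is a Wednesday.
Jan 1, 2076 → Jan 16, 2076: 15 days.
Total: 15 days.
15 mod 7 = 1, so Wednesday + 1 = Thursday.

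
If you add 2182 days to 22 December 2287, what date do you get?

December 12, 2293

+366 (one year; includes Feb 29, 2288) → Dec 22, 2288 (1816 left).
+365 (one year) → Dec 22, 2289 (1451 left).
+365 (one year) → Dec 22, 2290 (1086 left).
+365 (one year) → Dec 22, 2291 (721 left).
+366 (one year; includes Feb 29, 2292) → Dec 22, 2292 (355 left).
Dec has 31 days: +10 → Jan 1, 2293 (345 left).
Jan has 31 days: +31 → Feb 1, 2293 (314 left).
Feb has 28 days: +28 → Mar 1, 2293 (286 left).
Mar has 31 days: +31 → Apr 1, 2293 (255 left).
Apr has 30 days: +30 → May 1, 2293 (225 left).
May has 31 days: +31 → Jun 1, 2293 (194 left).
Jun has 30 days: +30 → Jul 1, 2293 (164 left).
Jul has 31 days: +31 → Aug 1, 2293 (133 left).
Aug has 31 days: +31 → Sep 1, 2293 (102 left).
Sep has 30 days: +30 → Oct 1, 2293 (72 left).
Oct has 31 days: +31 → Nov 1, 2293 (41 left).
Nov has 30 days: +30 → Dec 1, 2293 (11 left).
+11 → Dec 12, 2293.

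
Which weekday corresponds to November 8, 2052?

Doomsday rule: the anchor day for the 2000s is Tuesday. For year 52: 52÷12 = 4 r 4, and 4÷4 = 1, so 4+4+1 = 9.
Tuesday + 9 ≡ Thursday — that's 2052's doomsday.
In November the doomsday date is Nov 7.
Nov 8 is 1 day after Nov 7; 1 mod 7 = 1, so Thursday + 1 = Friday.

Friday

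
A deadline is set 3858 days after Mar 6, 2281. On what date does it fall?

September 28, 2291

+365 (one year) → Mar 6, 2282 (3493 left).
+365 (one year) → Mar 6, 2283 (3128 left).
+366 (one year; includes Feb 29, 2284) → Mar 6, 2284 (2762 left).
+365 (one year) → Mar 6, 2285 (2397 left).
+365 (one year) → Mar 6, 2286 (2032 left).
+365 (one year) → Mar 6, 2287 (1667 left).
+366 (one year; includes Feb 29, 2288) → Mar 6, 2288 (1301 left).
+365 (one year) → Mar 6, 2289 (936 left).
+365 (one year) → Mar 6, 2290 (571 left).
+365 (one year) → Mar 6, 2291 (206 left).
Mar has 31 days: +26 → Apr 1, 2291 (180 left).
Apr has 30 days: +30 → May 1, 2291 (150 left).
May has 31 days: +31 → Jun 1, 2291 (119 left).
Jun has 30 days: +30 → Jul 1, 2291 (89 left).
Jul has 31 days: +31 → Aug 1, 2291 (58 left).
Aug has 31 days: +31 → Sep 1, 2291 (27 left).
+27 → Sep 28, 2291.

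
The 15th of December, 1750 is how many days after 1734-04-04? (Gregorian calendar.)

6099

Apr 4, 1734 → Apr 4, 1735: 365 days.
Apr 4, 1735 → Apr 4, 1736: 366 days (Feb 29, 1736 is in that span).
Apr 4, 1736 → Apr 4, 1737: 365 days.
Apr 4, 1737 → Apr 4, 1738: 365 days.
Apr 4, 1738 → Apr 4, 1739: 365 days.
Apr 4, 1739 → Apr 4, 1740: 366 days (Feb 29, 1740 is in that span).
Apr 4, 1740 → Apr 4, 1741: 365 days.
Apr 4, 1741 → Apr 4, 1742: 365 days.
Apr 4, 1742 → Apr 4, 1743: 365 days.
Apr 4, 1743 → Apr 4, 1744: 366 days (Feb 29, 1744 is in that span).
Apr 4, 1744 → Apr 4, 1745: 365 days.
Apr 4, 1745 → Apr 4, 1746: 365 days.
Apr 4, 1746 → Apr 4, 1747: 365 days.
Apr 4, 1747 → Apr 4, 1748: 366 days (Feb 29, 1748 is in that span).
Apr 4, 1748 → Apr 4, 1749: 365 days.
Apr 4, 1749 → Apr 4, 1750: 365 days.
Apr 4, 1750 → May 4, 1750: 30 days (April has 30).
May 4, 1750 → Jun 4, 1750: 31 days (May has 31).
Jun 4, 1750 → Jul 4, 1750: 30 days (June has 30).
Jul 4, 1750 → Aug 4, 1750: 31 days (July has 31).
Aug 4, 1750 → Sep 4, 1750: 31 days (August has 31).
Sep 4, 1750 → Oct 4, 1750: 30 days (September has 30).
Oct 4, 1750 → Nov 4, 1750: 31 days (October has 31).
Nov 4, 1750 → Dec 4, 1750: 30 days (November has 30).
Dec 4, 1750 → Dec 15, 1750: 11 days.
Total: 6099 days.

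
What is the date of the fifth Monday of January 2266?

January 1, 2266 is a Monday.
The first Monday is therefore January 1 (same day).
The fifth Monday is 1 + 4×7 = January 29.

January 29, 2266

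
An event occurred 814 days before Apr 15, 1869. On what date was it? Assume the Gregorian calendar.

−365 (one year) → Apr 15, 1868 (449 left).
−366 (one year; includes Feb 29, 1868) → Apr 15, 1867 (83 left).
−15 → Mar 31, 1867 (end of Mar, 31 days; 68 left).
−31 → Feb 28, 1867 (end of Feb, 28 days; 37 left).
−28 → Jan 31, 1867 (end of Jan, 31 days; 9 left).
−9 → Jan 22, 1867.

January 22, 1867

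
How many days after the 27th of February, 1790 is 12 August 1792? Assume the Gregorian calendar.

897

Feb 27, 1790 → Feb 27, 1791: 365 days.
Feb 27, 1791 → Feb 27, 1792: 365 days.
Feb 27, 1792 → Mar 27, 1792: 29 days (February has 29).
Mar 27, 1792 → Apr 27, 1792: 31 days (March has 31).
Apr 27, 1792 → May 27, 1792: 30 days (April has 30).
May 27, 1792 → Jun 27, 1792: 31 days (May has 31).
Jun 27, 1792 → Jul 27, 1792: 30 days (June has 30).
Jul 27, 1792 → Aug 12, 1792: 16 days.
Total: 897 days.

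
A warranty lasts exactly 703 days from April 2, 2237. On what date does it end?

+365 (one year) → Apr 2, 2238 (338 left).
Apr has 30 days: +29 → May 1, 2238 (309 left).
May has 31 days: +31 → Jun 1, 2238 (278 left).
Jun has 30 days: +30 → Jul 1, 2238 (248 left).
Jul has 31 days: +31 → Aug 1, 2238 (217 left).
Aug has 31 days: +31 → Sep 1, 2238 (186 left).
Sep has 30 days: +30 → Oct 1, 2238 (156 left).
Oct has 31 days: +31 → Nov 1, 2238 (125 left).
Nov has 30 days: +30 → Dec 1, 2238 (95 left).
Dec has 31 days: +31 → Jan 1, 2239 (64 left).
Jan has 31 days: +31 → Feb 1, 2239 (33 left).
Feb has 28 days: +28 → Mar 1, 2239 (5 left).
+5 → Mar 6, 2239.

March 6, 2239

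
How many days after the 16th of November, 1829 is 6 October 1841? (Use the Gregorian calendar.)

4342

Nov 16, 1829 → Nov 16, 1830: 365 days.
Nov 16, 1830 → Nov 16, 1831: 365 days.
Nov 16, 1831 → Nov 16, 1832: 366 days (Feb 29, 1832 is in that span).
Nov 16, 1832 → Nov 16, 1833: 365 days.
Nov 16, 1833 → Nov 16, 1834: 365 days.
Nov 16, 1834 → Nov 16, 1835: 365 days.
Nov 16, 1835 → Nov 16, 1836: 366 days (Feb 29, 1836 is in that span).
Nov 16, 1836 → Nov 16, 1837: 365 days.
Nov 16, 1837 → Nov 16, 1838: 365 days.
Nov 16, 1838 → Nov 16, 1839: 365 days.
Nov 16, 1839 → Nov 16, 1840: 366 days (Feb 29, 1840 is in that span).
Nov 16, 1840 → Dec 16, 1840: 30 days (November has 30).
Dec 16, 1840 → Jan 16, 1841: 31 days (December has 31).
Jan 16, 1841 → Feb 16, 1841: 31 days (January has 31).
Feb 16, 1841 → Mar 16, 1841: 28 days (February has 28).
Mar 16, 1841 → Apr 16, 1841: 31 days (March has 31).
Apr 16, 1841 → May 16, 1841: 30 days (April has 30).
May 16, 1841 → Jun 16, 1841: 31 days (May has 31).
Jun 16, 1841 → Jul 16, 1841: 30 days (June has 30).
Jul 16, 1841 → Aug 16, 1841: 31 days (July has 31).
Aug 16, 1841 → Sep 16, 1841: 31 days (August has 31).
Sep 16, 1841 → Oct 6, 1841: 20 days.
Total: 4342 days.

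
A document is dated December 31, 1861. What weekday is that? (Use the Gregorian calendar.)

January 1, 1861 is a Tuesday.
Jan 1, 1861 → Feb 1, 1861: 31 days (January has 31).
Feb 1, 1861 → Mar 1, 1861: 28 days (February has 28).
Mar 1, 1861 → Apr 1, 1861: 31 days (March has 31).
Apr 1, 1861 → May 1, 1861: 30 days (April has 30).
May 1, 1861 → Jun 1, 1861: 31 days (May has 31).
Jun 1, 1861 → Jul 1, 1861: 30 days (June has 30).
Jul 1, 1861 → Aug 1, 1861: 31 days (July has 31).
Aug 1, 1861 → Sep 1, 1861: 31 days (August has 31).
Sep 1, 1861 → Oct 1, 1861: 30 days (September has 30).
Oct 1, 1861 → Nov 1, 1861: 31 days (October has 31).
Nov 1, 1861 → Dec 1, 1861: 30 days (November has 30).
Dec 1, 1861 → Dec 31, 1861: 30 days.
Total: 364 days.
364 mod 7 = 0, so Tuesday + 0 = Tuesday.

Tuesday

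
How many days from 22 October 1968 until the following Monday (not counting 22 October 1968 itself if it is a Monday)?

6

Oct 22, 1968 is a Tuesday.
From Tuesday to the next Monday is 6 days.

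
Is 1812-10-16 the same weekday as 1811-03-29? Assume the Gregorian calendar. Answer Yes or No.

From Mar 29, 1811 to Oct 16, 1812 is 567 days.
567 mod 7 = 0, so they are the same weekday.
(Mar 29, 1811 is a Friday; Oct 16, 1812 is a Friday.)

Yes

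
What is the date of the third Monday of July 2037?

July 20, 2037

July 1, 2037 is a Wednesday.
The first Monday is therefore July 6 (5 days later).
The third Monday is 6 + 2×7 = July 20.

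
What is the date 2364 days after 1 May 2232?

October 21, 2238

+365 (one year) → May 1, 2233 (1999 left).
+365 (one year) → May 1, 2234 (1634 left).
+365 (one year) → May 1, 2235 (1269 left).
+366 (one year; includes Feb 29, 2236) → May 1, 2236 (903 left).
+365 (one year) → May 1, 2237 (538 left).
+365 (one year) → May 1, 2238 (173 left).
May has 31 days: +31 → Jun 1, 2238 (142 left).
Jun has 30 days: +30 → Jul 1, 2238 (112 left).
Jul has 31 days: +31 → Aug 1, 2238 (81 left).
Aug has 31 days: +31 → Sep 1, 2238 (50 left).
Sep has 30 days: +30 → Oct 1, 2238 (20 left).
+20 → Oct 21, 2238.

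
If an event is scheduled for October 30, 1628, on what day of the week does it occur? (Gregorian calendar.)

Monday

Doomsday rule: the anchor day for the 1600s is Tuesday. For year 28: 28÷12 = 2 r 4, and 4÷4 = 1, so 2+4+1 = 7.
Tuesday + 7 ≡ Tuesday — that's 1628's doomsday.
In October the doomsday date is Oct 10.
Oct 30 is 20 days after Oct 10; 20 mod 7 = 6, so Tuesday + 6 = Monday.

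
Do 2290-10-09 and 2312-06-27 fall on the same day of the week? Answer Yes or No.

From Oct 9, 2290 to Jun 27, 2312 is 7931 days.
7931 mod 7 = 0, so they are the same weekday.
(Oct 9, 2290 is a Thursday; Jun 27, 2312 is a Thursday.)

Yes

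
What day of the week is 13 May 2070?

Tuesday

January 1, 2070 is a Wednesday.
Jan 1, 2070 → Feb 1, 2070: 31 days (January has 31).
Feb 1, 2070 → Mar 1, 2070: 28 days (February has 28).
Mar 1, 2070 → Apr 1, 2070: 31 days (March has 31).
Apr 1, 2070 → May 1, 2070: 30 days (April has 30).
May 1, 2070 → May 13, 2070: 12 days.
Total: 132 days.
132 mod 7 = 6, so Wednesday + 6 = Tuesday.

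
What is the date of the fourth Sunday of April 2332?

April 1, 2332 is a Friday.
The first Sunday is therefore April 3 (2 days later).
The fourth Sunday is 3 + 3×7 = April 24.

April 24, 2332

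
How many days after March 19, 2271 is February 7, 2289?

Mar 19, 2271 → Mar 19, 2272: 366 days (Feb 29, 2272 is in that span).
Mar 19, 2272 → Mar 19, 2273: 365 days.
Mar 19, 2273 → Mar 19, 2274: 365 days.
Mar 19, 2274 → Mar 19, 2275: 365 days.
Mar 19, 2275 → Mar 19, 2276: 366 days (Feb 29, 2276 is in that span).
Mar 19, 2276 → Mar 19, 2277: 365 days.
Mar 19, 2277 → Mar 19, 2278: 365 days.
Mar 19, 2278 → Mar 19, 2279: 365 days.
Mar 19, 2279 → Mar 19, 2280: 366 days (Feb 29, 2280 is in that span).
Mar 19, 2280 → Mar 19, 2281: 365 days.
Mar 19, 2281 → Mar 19, 2282: 365 days.
Mar 19, 2282 → Mar 19, 2283: 365 days.
Mar 19, 2283 → Mar 19, 2284: 366 days (Feb 29, 2284 is in that span).
Mar 19, 2284 → Mar 19, 2285: 365 days.
Mar 19, 2285 → Mar 19, 2286: 365 days.
Mar 19, 2286 → Mar 19, 2287: 365 days.
Mar 19, 2287 → Mar 19, 2288: 366 days (Feb 29, 2288 is in that span).
Mar 19, 2288 → Apr 19, 2288: 31 days (March has 31).
Apr 19, 2288 → May 19, 2288: 30 days (April has 30).
May 19, 2288 → Jun 19, 2288: 31 days (May has 31).
Jun 19, 2288 → Jul 19, 2288: 30 days (June has 30).
Jul 19, 2288 → Aug 19, 2288: 31 days (July has 31).
Aug 19, 2288 → Sep 19, 2288: 31 days (August has 31).
Sep 19, 2288 → Oct 19, 2288: 30 days (September has 30).
Oct 19, 2288 → Nov 19, 2288: 31 days (October has 31).
Nov 19, 2288 → Dec 19, 2288: 30 days (November has 30).
Dec 19, 2288 → Jan 19, 2289: 31 days (December has 31).
Jan 19, 2289 → Feb 7, 2289: 19 days.
Total: 6535 days.

6535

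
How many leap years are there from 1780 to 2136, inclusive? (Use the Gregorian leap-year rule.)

Multiples of 4 in [1780,2136]: 90.
Of those, multiples of 100: 4 (not leap unless ÷400).
Multiples of 400: 1.
Leap years = 90 − 4 + 1 = 87.

87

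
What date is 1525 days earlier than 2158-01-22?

November 19, 2153

−365 (one year) → Jan 22, 2157 (1160 left).
−366 (one year; includes Feb 29, 2156) → Jan 22, 2156 (794 left).
−365 (one year) → Jan 22, 2155 (429 left).
−365 (one year) → Jan 22, 2154 (64 left).
−22 → Dec 31, 2153 (end of Dec, 31 days; 42 left).
−31 → Nov 30, 2153 (end of Nov, 30 days; 11 left).
−11 → Nov 19, 2153.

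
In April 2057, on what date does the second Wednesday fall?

April 1, 2057 is a Sunday.
The first Wednesday is therefore April 4 (3 days later).
The second Wednesday is 4 + 1×7 = April 11.

April 11, 2057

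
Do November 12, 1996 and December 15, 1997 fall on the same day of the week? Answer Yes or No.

No

From Nov 12, 1996 to Dec 15, 1997 is 398 days.
398 mod 7 = 6, so they are different weekdays.
(Nov 12, 1996 is a Tuesday; Dec 15, 1997 is a Monday.)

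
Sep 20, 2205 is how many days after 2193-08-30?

4403

Aug 30, 2193 → Aug 30, 2194: 365 days.
Aug 30, 2194 → Aug 30, 2195: 365 days.
Aug 30, 2195 → Aug 30, 2196: 366 days (Feb 29, 2196 is in that span).
Aug 30, 2196 → Aug 30, 2197: 365 days.
Aug 30, 2197 → Aug 30, 2198: 365 days.
Aug 30, 2198 → Aug 30, 2199: 365 days.
Aug 30, 2199 → Aug 30, 2200: 365 days.
Aug 30, 2200 → Aug 30, 2201: 365 days.
Aug 30, 2201 → Aug 30, 2202: 365 days.
Aug 30, 2202 → Aug 30, 2203: 365 days.
Aug 30, 2203 → Aug 30, 2204: 366 days (Feb 29, 2204 is in that span).
Aug 30, 2204 → Sep 30, 2204: 31 days (August has 31).
Sep 30, 2204 → Oct 30, 2204: 30 days (September has 30).
Oct 30, 2204 → Nov 30, 2204: 31 days (October has 31).
Nov 30, 2204 → Dec 30, 2204: 30 days (November has 30).
Dec 30, 2204 → Jan 30, 2205: 31 days (December has 31).
Jan 30, 2205 → Feb 28, 2205: 29 days (January has 31).
Feb 28, 2205 → Mar 28, 2205: 28 days (February has 28).
Mar 28, 2205 → Apr 28, 2205: 31 days (March has 31).
Apr 28, 2205 → May 28, 2205: 30 days (April has 30).
May 28, 2205 → Jun 28, 2205: 31 days (May has 31).
Jun 28, 2205 → Jul 28, 2205: 30 days (June has 30).
Jul 28, 2205 → Aug 28, 2205: 31 days (July has 31).
Aug 28, 2205 → Sep 20, 2205: 23 days.
Total: 4403 days.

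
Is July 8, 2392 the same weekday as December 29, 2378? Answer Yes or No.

From Dec 29, 2378 to Jul 8, 2392 is 4940 days.
4940 mod 7 = 5, so they are different weekdays.
(Dec 29, 2378 is a Friday; Jul 8, 2392 is a Wednesday.)

No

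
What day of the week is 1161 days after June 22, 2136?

Thursday

First find the weekday of Jun 22, 2136. Doomsday rule: the anchor day for the 2100s is Sunday. For year 36: 36÷12 = 3 r 0, and 0÷4 = 0, so 3+0+0 = 3.
Sunday + 3 ≡ Wednesday — that's 2136's doomsday.
In June the doomsday date is Jun 6.
Jun 22 is 16 days after Jun 6; 16 mod 7 = 2, so Wednesday + 2 = Friday.
1161 mod 7 = 6, so 1161 days after a Friday is Friday + 6 = Thursday.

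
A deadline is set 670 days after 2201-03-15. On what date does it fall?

+365 (one year) → Mar 15, 2202 (305 left).
Mar has 31 days: +17 → Apr 1, 2202 (288 left).
Apr has 30 days: +30 → May 1, 2202 (258 left).
May has 31 days: +31 → Jun 1, 2202 (227 left).
Jun has 30 days: +30 → Jul 1, 2202 (197 left).
Jul has 31 days: +31 → Aug 1, 2202 (166 left).
Aug has 31 days: +31 → Sep 1, 2202 (135 left).
Sep has 30 days: +30 → Oct 1, 2202 (105 left).
Oct has 31 days: +31 → Nov 1, 2202 (74 left).
Nov has 30 days: +30 → Dec 1, 2202 (44 left).
Dec has 31 days: +31 → Jan 1, 2203 (13 left).
+13 → Jan 14, 2203.

January 14, 2203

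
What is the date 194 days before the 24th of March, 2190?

−24 → Feb 28, 2190 (end of Feb, 28 days; 170 left).
−28 → Jan 31, 2190 (end of Jan, 31 days; 142 left).
−31 → Dec 31, 2189 (end of Dec, 31 days; 111 left).
−31 → Nov 30, 2189 (end of Nov, 30 days; 80 left).
−30 → Oct 31, 2189 (end of Oct, 31 days; 50 left).
−31 → Sep 30, 2189 (end of Sep, 30 days; 19 left).
−19 → Sep 11, 2189.

September 11, 2189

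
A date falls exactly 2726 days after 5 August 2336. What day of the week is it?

Saturday

First find the weekday of Aug 5, 2336. Doomsday rule: the anchor day for the 2300s is Wednesday. For year 36: 36÷12 = 3 r 0, and 0÷4 = 0, so 3+0+0 = 3.
Wednesday + 3 ≡ Saturday — that's 2336's doomsday.
In August the doomsday date is Aug 8.
Aug 5 is 3 days before Aug 8; 3 mod 7 = 3, so Saturday − 3 = Wednesday.
2726 mod 7 = 3, so 2726 days after a Wednesday is Wednesday + 3 = Saturday.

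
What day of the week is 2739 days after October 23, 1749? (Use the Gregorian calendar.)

First find the weekday of Oct 23, 1749. Doomsday rule: the anchor day for the 1700s is Sunday. For year 49: 49÷12 = 4 r 1, and 1÷4 = 0, so 4+1+0 = 5.
Sunday + 5 ≡ Friday — that's 1749's doomsday.
In October the doomsday date is Oct 10.
Oct 23 is 13 days after Oct 10; 13 mod 7 = 6, so Friday + 6 = Thursday.
2739 mod 7 = 2, so 2739 days after a Thursday is Thursday + 2 = Saturday.

Saturday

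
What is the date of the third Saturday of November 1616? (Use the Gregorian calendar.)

November 19, 1616

November 1, 1616 is a Tuesday.
The first Saturday is therefore November 5 (4 days later).
The third Saturday is 5 + 2×7 = November 19.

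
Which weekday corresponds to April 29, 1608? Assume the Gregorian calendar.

Doomsday rule: the anchor day for the 1600s is Tuesday. For year 08: 8÷12 = 0 r 8, and 8÷4 = 2, so 0+8+2 = 10.
Tuesday + 10 ≡ Friday — that's 1608's doomsday.
In April the doomsday date is Apr 4.
Apr 29 is 25 days after Apr 4; 25 mod 7 = 4, so Friday + 4 = Tuesday.

Tuesday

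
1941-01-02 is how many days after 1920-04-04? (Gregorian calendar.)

Apr 4, 1920 → Apr 4, 1921: 365 days.
Apr 4, 1921 → Apr 4, 1922: 365 days.
Apr 4, 1922 → Apr 4, 1923: 365 days.
Apr 4, 1923 → Apr 4, 1924: 366 days (Feb 29, 1924 is in that span).
Apr 4, 1924 → Apr 4, 1925: 365 days.
Apr 4, 1925 → Apr 4, 1926: 365 days.
Apr 4, 1926 → Apr 4, 1927: 365 days.
Apr 4, 1927 → Apr 4, 1928: 366 days (Feb 29, 1928 is in that span).
Apr 4, 1928 → Apr 4, 1929: 365 days.
Apr 4, 1929 → Apr 4, 1930: 365 days.
Apr 4, 1930 → Apr 4, 1931: 365 days.
Apr 4, 1931 → Apr 4, 1932: 366 days (Feb 29, 1932 is in that span).
Apr 4, 1932 → Apr 4, 1933: 365 days.
Apr 4, 1933 → Apr 4, 1934: 365 days.
Apr 4, 1934 → Apr 4, 1935: 365 days.
Apr 4, 1935 → Apr 4, 1936: 366 days (Feb 29, 1936 is in that span).
Apr 4, 1936 → Apr 4, 1937: 365 days.
Apr 4, 1937 → Apr 4, 1938: 365 days.
Apr 4, 1938 → Apr 4, 1939: 365 days.
Apr 4, 1939 → Apr 4, 1940: 366 days (Feb 29, 1940 is in that span).
Apr 4, 1940 → May 4, 1940: 30 days (April has 30).
May 4, 1940 → Jun 4, 1940: 31 days (May has 31).
Jun 4, 1940 → Jul 4, 1940: 30 days (June has 30).
Jul 4, 1940 → Aug 4, 1940: 31 days (July has 31).
Aug 4, 1940 → Sep 4, 1940: 31 days (August has 31).
Sep 4, 1940 → Oct 4, 1940: 30 days (September has 30).
Oct 4, 1940 → Nov 4, 1940: 31 days (October has 31).
Nov 4, 1940 → Dec 4, 1940: 30 days (November has 30).
Dec 4, 1940 → Jan 2, 1941: 29 days.
Total: 7578 days.

7578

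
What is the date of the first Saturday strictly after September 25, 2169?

September 30, 2169

Sep 25, 2169 is a Monday.
From Monday to the next Saturday is 5 days.
Sep 25, 2169 + 5 = Sep 30, 2169.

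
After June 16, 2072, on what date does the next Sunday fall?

Jun 16, 2072 is a Thursday.
From Thursday to the next Sunday is 3 days.
Jun 16, 2072 + 3 = Jun 19, 2072.

June 19, 2072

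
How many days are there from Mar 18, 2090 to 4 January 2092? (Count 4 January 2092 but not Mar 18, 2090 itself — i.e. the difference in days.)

Mar 18, 2090 → Mar 18, 2091: 365 days.
Mar 18, 2091 → Apr 18, 2091: 31 days (March has 31).
Apr 18, 2091 → May 18, 2091: 30 days (April has 30).
May 18, 2091 → Jun 18, 2091: 31 days (May has 31).
Jun 18, 2091 → Jul 18, 2091: 30 days (June has 30).
Jul 18, 2091 → Aug 18, 2091: 31 days (July has 31).
Aug 18, 2091 → Sep 18, 2091: 31 days (August has 31).
Sep 18, 2091 → Oct 18, 2091: 30 days (September has 30).
Oct 18, 2091 → Nov 18, 2091: 31 days (October has 31).
Nov 18, 2091 → Dec 18, 2091: 30 days (November has 30).
Dec 18, 2091 → Jan 4, 2092: 17 days.
Total: 657 days.

657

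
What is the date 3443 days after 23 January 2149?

+365 (one year) → Jan 23, 2150 (3078 left).
+365 (one year) → Jan 23, 2151 (2713 left).
+365 (one year) → Jan 23, 2152 (2348 left).
+366 (one year; includes Feb 29, 2152) → Jan 23, 2153 (1982 left).
+365 (one year) → Jan 23, 2154 (1617 left).
+365 (one year) → Jan 23, 2155 (1252 left).
+365 (one year) → Jan 23, 2156 (887 left).
+366 (one year; includes Feb 29, 2156) → Jan 23, 2157 (521 left).
+365 (one year) → Jan 23, 2158 (156 left).
Jan has 31 days: +9 → Feb 1, 2158 (147 left).
Feb has 28 days: +28 → Mar 1, 2158 (119 left).
Mar has 31 days: +31 → Apr 1, 2158 (88 left).
Apr has 30 days: +30 → May 1, 2158 (58 left).
May has 31 days: +31 → Jun 1, 2158 (27 left).
+27 → Jun 28, 2158.

June 28, 2158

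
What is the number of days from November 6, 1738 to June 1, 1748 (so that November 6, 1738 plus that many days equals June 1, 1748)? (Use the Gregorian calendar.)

Nov 6, 1738 → Nov 6, 1739: 365 days.
Nov 6, 1739 → Nov 6, 1740: 366 days (Feb 29, 1740 is in that span).
Nov 6, 1740 → Nov 6, 1741: 365 days.
Nov 6, 1741 → Nov 6, 1742: 365 days.
Nov 6, 1742 → Nov 6, 1743: 365 days.
Nov 6, 1743 → Nov 6, 1744: 366 days (Feb 29, 1744 is in that span).
Nov 6, 1744 → Nov 6, 1745: 365 days.
Nov 6, 1745 → Nov 6, 1746: 365 days.
Nov 6, 1746 → Nov 6, 1747: 365 days.
Nov 6, 1747 → Dec 6, 1747: 30 days (November has 30).
Dec 6, 1747 → Jan 6, 1748: 31 days (December has 31).
Jan 6, 1748 → Feb 6, 1748: 31 days (January has 31).
Feb 6, 1748 → Mar 6, 1748: 29 days (February has 29).
Mar 6, 1748 → Apr 6, 1748: 31 days (March has 31).
Apr 6, 1748 → May 6, 1748: 30 days (April has 30).
May 6, 1748 → Jun 1, 1748: 26 days.
Total: 3495 days.

3495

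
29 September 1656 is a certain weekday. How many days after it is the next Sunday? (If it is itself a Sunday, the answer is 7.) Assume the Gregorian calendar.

2

Sep 29, 1656 is a Friday.
From Friday to the next Sunday is 2 days.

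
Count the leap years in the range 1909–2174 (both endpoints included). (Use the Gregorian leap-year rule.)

65

Multiples of 4 in [1909,2174]: 66.
Of those, multiples of 100: 2 (not leap unless ÷400).
Multiples of 400: 1.
Leap years = 66 − 2 + 1 = 65.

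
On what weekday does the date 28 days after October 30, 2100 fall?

First find the weekday of Oct 30, 2100. Doomsday rule: the anchor day for the 2100s is Sunday. For year 00: 0÷12 = 0 r 0, and 0÷4 = 0, so 0+0+0 = 0.
Sunday + 0 ≡ Sunday — that's 2100's doomsday.
In October the doomsday date is Oct 10.
Oct 30 is 20 days after Oct 10; 20 mod 7 = 6, so Sunday + 6 = Saturday.
28 mod 7 = 0, so 28 days after a Saturday is Saturday + 0 = Saturday.

Saturday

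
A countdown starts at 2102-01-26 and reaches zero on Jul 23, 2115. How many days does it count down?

Jan 26, 2102 → Jan 26, 2103: 365 days.
Jan 26, 2103 → Jan 26, 2104: 365 days.
Jan 26, 2104 → Jan 26, 2105: 366 days (Feb 29, 2104 is in that span).
Jan 26, 2105 → Jan 26, 2106: 365 days.
Jan 26, 2106 → Jan 26, 2107: 365 days.
Jan 26, 2107 → Jan 26, 2108: 365 days.
Jan 26, 2108 → Jan 26, 2109: 366 days (Feb 29, 2108 is in that span).
Jan 26, 2109 → Jan 26, 2110: 365 days.
Jan 26, 2110 → Jan 26, 2111: 365 days.
Jan 26, 2111 → Jan 26, 2112: 365 days.
Jan 26, 2112 → Jan 26, 2113: 366 days (Feb 29, 2112 is in that span).
Jan 26, 2113 → Jan 26, 2114: 365 days.
Jan 26, 2114 → Jan 26, 2115: 365 days.
Jan 26, 2115 → Feb 26, 2115: 31 days (January has 31).
Feb 26, 2115 → Mar 26, 2115: 28 days (February has 28).
Mar 26, 2115 → Apr 26, 2115: 31 days (March has 31).
Apr 26, 2115 → May 26, 2115: 30 days (April has 30).
May 26, 2115 → Jun 26, 2115: 31 days (May has 31).
Jun 26, 2115 → Jul 23, 2115: 27 days.
Total: 4926 days.

4926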